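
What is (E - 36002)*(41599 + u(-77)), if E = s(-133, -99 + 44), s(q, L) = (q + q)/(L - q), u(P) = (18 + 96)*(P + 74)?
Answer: -57933533227/39 ≈ -1.4855e+9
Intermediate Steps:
u(P) = 8436 + 114*P (u(P) = 114*(74 + P) = 8436 + 114*P)
s(q, L) = 2*q/(L - q) (s(q, L) = (2*q)/(L - q) = 2*q/(L - q))
E = -133/39 (E = 2*(-133)/((-99 + 44) - 1*(-133)) = 2*(-133)/(-55 + 133) = 2*(-133)/78 = 2*(-133)*(1/78) = -133/39 ≈ -3.4103)
(E - 36002)*(41599 + u(-77)) = (-133/39 - 36002)*(41599 + (8436 + 114*(-77))) = -1404211*(41599 + (8436 - 8778))/39 = -1404211*(41599 - 342)/39 = -1404211/39*41257 = -57933533227/39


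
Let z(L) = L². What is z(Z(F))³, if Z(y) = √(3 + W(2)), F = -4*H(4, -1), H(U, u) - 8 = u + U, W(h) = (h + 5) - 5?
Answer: 125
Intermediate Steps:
W(h) = h (W(h) = (5 + h) - 5 = h)
H(U, u) = 8 + U + u (H(U, u) = 8 + (u + U) = 8 + (U + u) = 8 + U + u)
F = -44 (F = -4*(8 + 4 - 1) = -4*11 = -44)
Z(y) = √5 (Z(y) = √(3 + 2) = √5)
z(Z(F))³ = ((√5)²)³ = 5³ = 125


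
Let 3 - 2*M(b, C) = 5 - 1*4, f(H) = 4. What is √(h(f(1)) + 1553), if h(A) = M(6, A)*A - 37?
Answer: 4*√95 ≈ 38.987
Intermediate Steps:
M(b, C) = 1 (M(b, C) = 3/2 - (5 - 1*4)/2 = 3/2 - (5 - 4)/2 = 3/2 - ½*1 = 3/2 - ½ = 1)
h(A) = -37 + A (h(A) = 1*A - 37 = A - 37 = -37 + A)
√(h(f(1)) + 1553) = √((-37 + 4) + 1553) = √(-33 + 1553) = √1520 = 4*√95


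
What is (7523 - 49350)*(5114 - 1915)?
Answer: -133804573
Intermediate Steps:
(7523 - 49350)*(5114 - 1915) = -41827*3199 = -133804573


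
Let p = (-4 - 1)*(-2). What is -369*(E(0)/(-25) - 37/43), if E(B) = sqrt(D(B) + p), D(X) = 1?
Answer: 13653/43 + 369*sqrt(11)/25 ≈ 366.46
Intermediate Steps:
p = 10 (p = -5*(-2) = 10)
E(B) = sqrt(11) (E(B) = sqrt(1 + 10) = sqrt(11))
-369*(E(0)/(-25) - 37/43) = -369*(sqrt(11)/(-25) - 37/43) = -369*(sqrt(11)*(-1/25) - 37*1/43) = -369*(-sqrt(11)/25 - 37/43) = -369*(-37/43 - sqrt(11)/25) = 13653/43 + 369*sqrt(11)/25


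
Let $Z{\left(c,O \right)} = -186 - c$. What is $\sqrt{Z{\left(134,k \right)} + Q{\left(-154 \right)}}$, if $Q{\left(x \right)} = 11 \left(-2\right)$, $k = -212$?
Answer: $3 i \sqrt{38} \approx 18.493 i$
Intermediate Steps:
$Q{\left(x \right)} = -22$
$\sqrt{Z{\left(134,k \right)} + Q{\left(-154 \right)}} = \sqrt{\left(-186 - 134\right) - 22} = \sqrt{-320 - 22} = \sqrt{-342} = 3 i \sqrt{38}$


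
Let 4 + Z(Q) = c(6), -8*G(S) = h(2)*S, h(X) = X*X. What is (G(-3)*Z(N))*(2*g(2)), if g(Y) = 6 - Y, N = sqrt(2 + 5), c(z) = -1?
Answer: -60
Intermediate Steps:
N = sqrt(7) ≈ 2.6458
h(X) = X**2
G(S) = -S/2 (G(S) = -2**2*S/8 = -S/2)
Z(Q) = -5 (Z(Q) = -4 - 1 = -5)
(G(-3)*Z(N))*(2*g(2)) = (-1/2*(-3)*(-5))*(2*(6 - 1*2)) = ((3/2)*(-5))*(2*(6 - 2)) = -15*4 = -15/2*8 = -60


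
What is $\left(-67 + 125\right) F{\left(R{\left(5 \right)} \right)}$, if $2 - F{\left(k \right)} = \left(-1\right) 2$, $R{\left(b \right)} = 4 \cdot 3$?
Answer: $232$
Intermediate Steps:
$R{\left(b \right)} = 12$
$F{\left(k \right)} = 4$ ($F{\left(k \right)} = 2 - \left(-1\right) 2 = 2 - -2 = 2 + 2 = 4$)
$\left(-67 + 125\right) F{\left(R{\left(5 \right)} \right)} = \left(-67 + 125\right) 4 = 58 \cdot 4 = 232$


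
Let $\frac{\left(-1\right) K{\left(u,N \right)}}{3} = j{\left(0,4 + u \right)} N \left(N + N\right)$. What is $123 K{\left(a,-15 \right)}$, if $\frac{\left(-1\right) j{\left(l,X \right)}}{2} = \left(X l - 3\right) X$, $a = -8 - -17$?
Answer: $-12951900$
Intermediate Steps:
$a = 9$ ($a = -8 + 17 = 9$)
$j{\left(l,X \right)} = - 2 X \left(-3 + X l\right)$ ($j{\left(l,X \right)} = - 2 \left(X l - 3\right) X = - 2 \left(-3 + X l\right) X = - 2 X \left(-3 + X l\right)$)
$K{\left(u,N \right)} = - 6 N^{2} \left(24 + 6 u\right)$ ($K{\left(u,N \right)} = - 3 \cdot 2 \left(4 + u\right) \left(3 - \left(4 + u\right) 0\right) N \left(N + N\right) = - 3 \cdot 2 \left(4 + u\right) \left(3 + 0\right) N 2 N = - 3 \cdot 2 \left(4 + u\right) 3 N 2 N = - 3 \left(24 + 6 u\right) N 2 N = - 3 N \left(24 + 6 u\right) 2 N = - 3 \cdot 2 N^{2} \left(24 + 6 u\right) = - 6 N^{2} \left(24 + 6 u\right)$)
$123 K{\left(a,-15 \right)} = 123 \cdot 36 \left(-15\right)^{2} \left(-4 - 9\right) = 123 \cdot 36 \cdot 225 \left(-4 - 9\right) = 123 \cdot 36 \cdot 225 \left(-13\right) = 123 \left(-105300\right) = -12951900$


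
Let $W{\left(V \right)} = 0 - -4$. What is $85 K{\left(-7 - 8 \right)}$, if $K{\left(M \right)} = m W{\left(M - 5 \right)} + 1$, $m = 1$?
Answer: $425$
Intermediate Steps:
$W{\left(V \right)} = 4$ ($W{\left(V \right)} = 0 + 4 = 4$)
$K{\left(M \right)} = 5$ ($K{\left(M \right)} = 1 \cdot 4 + 1 = 4 + 1 = 5$)
$85 K{\left(-7 - 8 \right)} = 85 \cdot 5 = 425$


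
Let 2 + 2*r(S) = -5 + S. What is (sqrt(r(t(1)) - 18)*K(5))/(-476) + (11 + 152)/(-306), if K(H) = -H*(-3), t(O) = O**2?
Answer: -163/306 - 15*I*sqrt(21)/476 ≈ -0.53268 - 0.14441*I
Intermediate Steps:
r(S) = -7/2 + S/2 (r(S) = -1 + (-5 + S)/2 = -1 + (-5/2 + S/2) = -7/2 + S/2)
K(H) = 3*H
(sqrt(r(t(1)) - 18)*K(5))/(-476) + (11 + 152)/(-306) = (sqrt((-7/2 + (1/2)*1**2) - 18)*(3*5))/(-476) + (11 + 152)/(-306) = (sqrt((-7/2 + (1/2)*1) - 18)*15)*(-1/476) + 163*(-1/306) = (sqrt((-7/2 + 1/2) - 18)*15)*(-1/476) - 163/306 = (sqrt(-3 - 18)*15)*(-1/476) - 163/306 = (sqrt(-21)*15)*(-1/476) - 163/306 = ((I*sqrt(21))*15)*(-1/476) - 163/306 = (15*I*sqrt(21))*(-1/476) - 163/306 = -15*I*sqrt(21)/476 - 163/306 = -163/306 - 15*I*sqrt(21)/476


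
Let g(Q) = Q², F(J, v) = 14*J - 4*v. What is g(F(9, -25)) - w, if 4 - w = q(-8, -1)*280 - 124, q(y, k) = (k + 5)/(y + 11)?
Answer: 153964/3 ≈ 51321.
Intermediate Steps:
F(J, v) = -4*v + 14*J
q(y, k) = (5 + k)/(11 + y)
w = -736/3 (w = 4 - (((5 - 1)/(11 - 8))*280 - 124) = 4 - ((4/3)*280 - 124) = 4 - (1120/3 - 124) = 4 - 1*748/3 = 4 - 748/3 = -736/3 ≈ -245.33)
g(F(9, -25)) - w = (-4*(-25) + 14*9)² - 1*(-736/3) = (100 + 126)² + 736/3 = 226² + 736/3 = 51076 + 736/3 = 153964/3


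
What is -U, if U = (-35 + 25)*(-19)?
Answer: -190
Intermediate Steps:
U = 190 (U = -10*(-19) = 190)
-U = -1*190 = -190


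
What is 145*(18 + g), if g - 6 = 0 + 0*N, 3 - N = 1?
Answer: 3480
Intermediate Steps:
N = 2 (N = 3 - 1*1 = 3 - 1 = 2)
g = 6 (g = 6 + (0 + 0*2) = 6 + (0 + 0) = 6 + 0 = 6)
145*(18 + g) = 145*(18 + 6) = 145*24 = 3480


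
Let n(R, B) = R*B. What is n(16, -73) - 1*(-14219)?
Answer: 13051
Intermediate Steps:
n(R, B) = B*R
n(16, -73) - 1*(-14219) = -73*16 - 1*(-14219) = -1168 + 14219 = 13051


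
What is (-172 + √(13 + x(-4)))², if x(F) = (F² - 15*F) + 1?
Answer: 29674 - 1032*√10 ≈ 26411.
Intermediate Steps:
x(F) = 1 + F² - 15*F
(-172 + √(13 + x(-4)))² = (-172 + √(13 + (1 + (-4)² - 15*(-4))))² = (-172 + √(13 + (1 + 16 + 60)))² = (-172 + √(13 + 77))² = (-172 + √90)² = (-172 + 3*√10)²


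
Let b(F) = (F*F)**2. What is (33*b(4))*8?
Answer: 67584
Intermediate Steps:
b(F) = F**4 (b(F) = (F**2)**2 = F**4)
(33*b(4))*8 = (33*4**4)*8 = (33*256)*8 = 8448*8 = 67584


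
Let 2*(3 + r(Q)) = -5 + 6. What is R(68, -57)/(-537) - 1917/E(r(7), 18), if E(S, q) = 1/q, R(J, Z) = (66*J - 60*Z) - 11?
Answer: -18537619/537 ≈ -34521.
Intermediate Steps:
r(Q) = -5/2 (r(Q) = -3 + (-5 + 6)/2 = -3 + (½)*1 = -3 + ½ = -5/2)
R(J, Z) = -11 - 60*Z + 66*J (R(J, Z) = (-60*Z + 66*J) - 11 = -11 - 60*Z + 66*J)
R(68, -57)/(-537) - 1917/E(r(7), 18) = (-11 - 60*(-57) + 66*68)/(-537) - 1917/(1/18) = (-11 + 3420 + 4488)*(-1/537) - 1917/1/18 = 7897*(-1/537) - 1917*18 = -7897/537 - 34506 = -18537619/537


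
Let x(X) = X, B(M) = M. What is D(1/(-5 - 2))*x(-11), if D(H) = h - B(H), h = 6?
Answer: -473/7 ≈ -67.571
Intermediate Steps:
D(H) = 6 - H
D(1/(-5 - 2))*x(-11) = (6 - 1/(-5 - 2))*(-11) = (6 - 1/(-7))*(-11) = (6 - 1*(-⅐))*(-11) = (6 + ⅐)*(-11) = (43/7)*(-11) = -473/7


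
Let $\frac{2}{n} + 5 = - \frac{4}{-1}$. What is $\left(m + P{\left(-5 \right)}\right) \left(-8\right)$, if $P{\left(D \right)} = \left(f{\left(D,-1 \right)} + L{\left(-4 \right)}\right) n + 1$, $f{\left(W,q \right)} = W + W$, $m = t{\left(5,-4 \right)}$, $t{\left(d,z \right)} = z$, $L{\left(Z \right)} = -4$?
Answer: $-200$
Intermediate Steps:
$m = -4$
$n = -2$ ($n = \frac{2}{-5 - \frac{4}{-1}} = \frac{2}{-5 - -4} = \frac{2}{-5 + 4} = \frac{2}{-1} = 2 \left(-1\right) = -2$)
$f{\left(W,q \right)} = 2 W$
$P{\left(D \right)} = 9 - 4 D$ ($P{\left(D \right)} = \left(2 D - 4\right) \left(-2\right) + 1 = \left(-4 + 2 D\right) \left(-2\right) + 1 = \left(8 - 4 D\right) + 1 = 9 - 4 D$)
$\left(m + P{\left(-5 \right)}\right) \left(-8\right) = \left(-4 + \left(9 - -20\right)\right) \left(-8\right) = \left(-4 + \left(9 + 20\right)\right) \left(-8\right) = \left(-4 + 29\right) \left(-8\right) = 25 \left(-8\right) = -200$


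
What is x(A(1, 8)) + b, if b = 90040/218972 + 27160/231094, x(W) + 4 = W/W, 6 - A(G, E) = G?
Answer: -15631795353/6325389421 ≈ -2.4713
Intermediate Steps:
A(G, E) = 6 - G
x(W) = -3 (x(W) = -4 + W/W = -4 + 1 = -3)
b = 3344372910/6325389421 (b = 90040*(1/218972) + 27160*(1/231094) = 22510/54743 + 13580/115547 = 3344372910/6325389421 ≈ 0.52872)
x(A(1, 8)) + b = -3 + 3344372910/6325389421 = -15631795353/6325389421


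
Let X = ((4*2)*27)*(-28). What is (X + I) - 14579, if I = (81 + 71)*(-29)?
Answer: -25035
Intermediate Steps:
I = -4408 (I = 152*(-29) = -4408)
X = -6048 (X = (8*27)*(-28) = 216*(-28) = -6048)
(X + I) - 14579 = (-6048 - 4408) - 14579 = -10456 - 14579 = -25035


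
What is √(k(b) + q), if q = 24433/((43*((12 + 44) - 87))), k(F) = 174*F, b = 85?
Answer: √26247619121/1333 ≈ 121.54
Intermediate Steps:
q = -24433/1333 (q = 24433/((43*(56 - 87))) = 24433/((43*(-31))) = 24433/(-1333) = 24433*(-1/1333) = -24433/1333 ≈ -18.329)
√(k(b) + q) = √(174*85 - 24433/1333) = √(14790 - 24433/1333) = √(19690637/1333) = √26247619121/1333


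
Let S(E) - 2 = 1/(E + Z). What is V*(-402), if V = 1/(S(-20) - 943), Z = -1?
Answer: 4221/9881 ≈ 0.42718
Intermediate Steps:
S(E) = 2 + 1/(-1 + E) (S(E) = 2 + 1/(E - 1) = 2 + 1/(-1 + E))
V = -21/19762 (V = 1/((-1 + 2*(-20))/(-1 - 20) - 943) = 1/((-1 - 40)/(-21) - 943) = 1/(-1/21*(-41) - 943) = 1/(41/21 - 943) = 1/(-19762/21) = -21/19762 ≈ -0.0010626)
V*(-402) = -21/19762*(-402) = 4221/9881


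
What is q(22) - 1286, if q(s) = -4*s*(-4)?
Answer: -934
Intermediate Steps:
q(s) = 16*s
q(22) - 1286 = 16*22 - 1286 = 352 - 1286 = -934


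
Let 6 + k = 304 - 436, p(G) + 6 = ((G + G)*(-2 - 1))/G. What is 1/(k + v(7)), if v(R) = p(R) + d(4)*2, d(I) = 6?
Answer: -1/138 ≈ -0.0072464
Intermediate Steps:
p(G) = -12 (p(G) = -6 + ((G + G)*(-2 - 1))/G = -6 + ((2*G)*(-3))/G = -6 + (-6*G)/G = -6 - 6 = -12)
k = -138 (k = -6 + (304 - 436) = -6 - 132 = -138)
v(R) = 0 (v(R) = -12 + 6*2 = -12 + 12 = 0)
1/(k + v(7)) = 1/(-138 + 0) = 1/(-138) = -1/138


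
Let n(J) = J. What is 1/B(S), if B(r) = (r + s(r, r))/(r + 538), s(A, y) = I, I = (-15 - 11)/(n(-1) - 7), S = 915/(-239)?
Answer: -510668/553 ≈ -923.45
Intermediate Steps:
S = -915/239 (S = 915*(-1/239) = -915/239 ≈ -3.8285)
I = 13/4 (I = (-15 - 11)/(-1 - 7) = -26/(-8) = -26*(-1/8) = 13/4 ≈ 3.2500)
s(A, y) = 13/4
B(r) = (13/4 + r)/(538 + r) (B(r) = (r + 13/4)/(r + 538) = (13/4 + r)/(538 + r))
1/B(S) = 1/((13/4 - 915/239)/(538 - 915/239)) = 1/(-553/956/(127667/239)) = 1/((239/127667)*(-553/956)) = 1/(-553/510668) = -510668/553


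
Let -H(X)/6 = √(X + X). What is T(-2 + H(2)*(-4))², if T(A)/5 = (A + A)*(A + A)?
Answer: 1790982400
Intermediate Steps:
H(X) = -6*√2*√X (H(X) = -6*√(X + X) = -6*√2*√X)
T(A) = 20*A² (T(A) = 5*((A + A)*(A + A)) = 5*((2*A)*(2*A)) = 5*(4*A²) = 20*A²)
T(-2 + H(2)*(-4))² = (20*(-2 - 6*√2*√2*(-4))²)² = (20*(-2 - 12*(-4))²)² = (20*(-2 + 48)²)² = (20*46²)² = (20*2116)² = 42320² = 1790982400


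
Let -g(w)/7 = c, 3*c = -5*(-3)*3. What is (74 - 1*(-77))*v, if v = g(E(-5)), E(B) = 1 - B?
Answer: -15855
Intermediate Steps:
c = 15 (c = (-5*(-3)*3)/3 = (15*3)/3 = (⅓)*45 = 15)
g(w) = -105 (g(w) = -7*15 = -105)
v = -105
(74 - 1*(-77))*v = (74 - 1*(-77))*(-105) = (74 + 77)*(-105) = 151*(-105) = -15855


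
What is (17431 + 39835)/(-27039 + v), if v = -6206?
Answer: -57266/33245 ≈ -1.7225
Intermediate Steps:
(17431 + 39835)/(-27039 + v) = (17431 + 39835)/(-27039 - 6206) = 57266/(-33245) = 57266*(-1/33245) = -57266/33245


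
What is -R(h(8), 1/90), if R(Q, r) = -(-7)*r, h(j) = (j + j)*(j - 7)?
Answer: -7/90 ≈ -0.077778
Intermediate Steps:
h(j) = 2*j*(-7 + j) (h(j) = (2*j)*(-7 + j) = 2*j*(-7 + j))
R(Q, r) = 7*r
-R(h(8), 1/90) = -7/90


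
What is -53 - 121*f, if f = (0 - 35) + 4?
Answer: 3698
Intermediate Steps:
f = -31 (f = -35 + 4 = -31)
-53 - 121*f = -53 - 121*(-31) = -53 + 3751 = 3698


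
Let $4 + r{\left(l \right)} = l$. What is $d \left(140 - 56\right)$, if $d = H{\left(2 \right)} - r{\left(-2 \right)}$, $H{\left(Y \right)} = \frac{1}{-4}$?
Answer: $483$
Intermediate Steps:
$H{\left(Y \right)} = - \frac{1}{4}$
$r{\left(l \right)} = -4 + l$
$d = \frac{23}{4}$ ($d = - \frac{1}{4} - \left(-4 - 2\right) = - \frac{1}{4} - -6 = - \frac{1}{4} + 6 = \frac{23}{4} \approx 5.75$)
$d \left(140 - 56\right) = \frac{23 \left(140 - 56\right)}{4} = \frac{23}{4} \cdot 84 = 483$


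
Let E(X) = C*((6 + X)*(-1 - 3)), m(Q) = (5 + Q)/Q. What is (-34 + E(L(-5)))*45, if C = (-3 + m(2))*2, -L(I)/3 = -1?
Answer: -3150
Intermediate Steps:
L(I) = 3 (L(I) = -3*(-1) = 3)
m(Q) = (5 + Q)/Q
C = 1 (C = (-3 + (5 + 2)/2)*2 = (-3 + (½)*7)*2 = (-3 + 7/2)*2 = (½)*2 = 1)
E(X) = -24 - 4*X (E(X) = 1*((6 + X)*(-1 - 3)) = 1*((6 + X)*(-4)) = 1*(-24 - 4*X) = -24 - 4*X)
(-34 + E(L(-5)))*45 = (-34 + (-24 - 4*3))*45 = (-34 + (-24 - 12))*45 = (-34 - 36)*45 = -70*45 = -3150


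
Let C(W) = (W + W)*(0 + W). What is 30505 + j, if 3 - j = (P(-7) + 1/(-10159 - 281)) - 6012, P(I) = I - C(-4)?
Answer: 381675961/10440 ≈ 36559.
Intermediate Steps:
C(W) = 2*W² (C(W) = (2*W)*W = 2*W²)
P(I) = -32 + I (P(I) = I - 2*(-4)² = I - 2*16 = I - 1*32 = I - 32 = -32 + I)
j = 63203761/10440 (j = 3 - (((-32 - 7) + 1/(-10159 - 281)) - 6012) = 3 - ((-39 + 1/(-10440)) - 6012) = 3 - ((-39 - 1/10440) - 6012) = 3 - (-407161/10440 - 6012) = 3 - 1*(-63172441/10440) = 3 + 63172441/10440 = 63203761/10440 ≈ 6054.0)
30505 + j = 30505 + 63203761/10440 = 381675961/10440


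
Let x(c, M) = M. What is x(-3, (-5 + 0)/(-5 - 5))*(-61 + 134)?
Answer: 73/2 ≈ 36.500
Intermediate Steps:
x(-3, (-5 + 0)/(-5 - 5))*(-61 + 134) = ((-5 + 0)/(-5 - 5))*(-61 + 134) = -5/(-10)*73 = -5*(-⅒)*73 = (½)*73 = 73/2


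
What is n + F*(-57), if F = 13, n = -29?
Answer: -770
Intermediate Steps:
n + F*(-57) = -29 + 13*(-57) = -29 - 741 = -770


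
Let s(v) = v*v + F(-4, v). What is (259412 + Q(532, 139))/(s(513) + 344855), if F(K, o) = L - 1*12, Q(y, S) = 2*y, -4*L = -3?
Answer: 1041904/2432051 ≈ 0.42841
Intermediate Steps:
L = 3/4 (L = -1/4*(-3) = 3/4 ≈ 0.75000)
F(K, o) = -45/4 (F(K, o) = 3/4 - 1*12 = 3/4 - 12 = -45/4)
s(v) = -45/4 + v**2 (s(v) = v*v - 45/4 = v**2 - 45/4 = -45/4 + v**2)
(259412 + Q(532, 139))/(s(513) + 344855) = (259412 + 2*532)/((-45/4 + 513**2) + 344855) = (259412 + 1064)/((-45/4 + 263169) + 344855) = 260476/(1052631/4 + 344855) = 260476/(2432051/4) = 260476*(4/2432051) = 1041904/2432051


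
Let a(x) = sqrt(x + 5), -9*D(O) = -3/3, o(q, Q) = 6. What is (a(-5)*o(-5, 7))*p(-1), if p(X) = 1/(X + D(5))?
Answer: 0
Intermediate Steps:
D(O) = 1/9 (D(O) = -(-1)/(3*3) = -1/9*(-1) = 1/9)
p(X) = 1/(1/9 + X) (p(X) = 1/(X + 1/9) = 1/(1/9 + X))
a(x) = sqrt(5 + x)
(a(-5)*o(-5, 7))*p(-1) = (sqrt(5 - 5)*6)*(9/(1 + 9*(-1))) = (sqrt(0)*6)*(9/(1 - 9)) = (0*6)*(9/(-8)) = 0*(9*(-1/8)) = 0*(-9/8) = 0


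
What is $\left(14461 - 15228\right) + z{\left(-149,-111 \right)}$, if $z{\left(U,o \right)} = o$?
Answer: $-878$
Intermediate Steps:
$\left(14461 - 15228\right) + z{\left(-149,-111 \right)} = \left(14461 - 15228\right) - 111 = -767 - 111 = -878$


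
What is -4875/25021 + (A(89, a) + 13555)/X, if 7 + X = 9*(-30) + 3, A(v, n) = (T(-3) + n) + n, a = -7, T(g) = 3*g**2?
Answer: -170410339/3427877 ≈ -49.713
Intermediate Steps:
A(v, n) = 27 + 2*n (A(v, n) = (3*(-3)**2 + n) + n = (3*9 + n) + n = (27 + n) + n = 27 + 2*n)
X = -274 (X = -7 + (9*(-30) + 3) = -7 + (-270 + 3) = -7 - 267 = -274)
-4875/25021 + (A(89, a) + 13555)/X = -4875/25021 + ((27 + 2*(-7)) + 13555)/(-274) = -4875*1/25021 + ((27 - 14) + 13555)*(-1/274) = -4875/25021 + (13 + 13555)*(-1/274) = -4875/25021 + 13568*(-1/274) = -4875/25021 - 6784/137 = -170410339/3427877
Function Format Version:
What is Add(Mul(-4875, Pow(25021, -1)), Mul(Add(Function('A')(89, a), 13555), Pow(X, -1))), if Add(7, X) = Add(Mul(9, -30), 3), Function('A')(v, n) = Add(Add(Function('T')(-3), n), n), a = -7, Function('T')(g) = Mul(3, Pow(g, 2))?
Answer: Rational(-170410339, 3427877) ≈ -49.713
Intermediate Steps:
Function('A')(v, n) = Add(27, Mul(2, n)) (Function('A')(v, n) = Add(Add(Mul(3, Pow(-3, 2)), n), n) = Add(Add(Mul(3, 9), n), n) = Add(Add(27, n), n) = Add(27, Mul(2, n)))
X = -274 (X = Add(-7, Add(Mul(9, -30), 3)) = Add(-7, Add(-270, 3)) = Add(-7, -267) = -274)
Add(Mul(-4875, Pow(25021, -1)), Mul(Add(Function('A')(89, a), 13555), Pow(X, -1))) = Add(Mul(-4875, Pow(25021, -1)), Mul(Add(Add(27, Mul(2, -7)), 13555), Pow(-274, -1))) = Add(Mul(-4875, Rational(1, 25021)), Mul(Add(Add(27, -14), 13555), Rational(-1, 274))) = Add(Rational(-4875, 25021), Mul(Add(13, 13555), Rational(-1, 274))) = Add(Rational(-4875, 25021), Mul(13568, Rational(-1, 274))) = Add(Rational(-4875, 25021), Rational(-6784, 137)) = Rational(-170410339, 3427877)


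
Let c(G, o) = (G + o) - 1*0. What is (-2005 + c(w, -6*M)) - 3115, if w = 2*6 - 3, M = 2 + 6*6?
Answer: -5339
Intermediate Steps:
M = 38 (M = 2 + 36 = 38)
w = 9 (w = 12 - 3 = 9)
c(G, o) = G + o (c(G, o) = (G + o) + 0 = G + o)
(-2005 + c(w, -6*M)) - 3115 = (-2005 + (9 - 6*38)) - 3115 = (-2005 + (9 - 228)) - 3115 = (-2005 - 219) - 3115 = -2224 - 3115 = -5339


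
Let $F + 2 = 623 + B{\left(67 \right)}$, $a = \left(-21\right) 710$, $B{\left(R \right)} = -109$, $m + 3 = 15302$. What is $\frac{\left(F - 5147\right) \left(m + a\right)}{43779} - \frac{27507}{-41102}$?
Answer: $- \frac{24301097859}{599801486} \approx -40.515$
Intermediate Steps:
$m = 15299$ ($m = -3 + 15302 = 15299$)
$a = -14910$
$F = 512$ ($F = -2 + \left(623 - 109\right) = -2 + 514 = 512$)
$\frac{\left(F - 5147\right) \left(m + a\right)}{43779} - \frac{27507}{-41102} = \frac{\left(512 - 5147\right) \left(15299 - 14910\right)}{43779} - \frac{27507}{-41102} = \left(-4635\right) 389 \cdot \frac{1}{43779} - - \frac{27507}{41102} = \left(-1803015\right) \frac{1}{43779} + \frac{27507}{41102} = - \frac{601005}{14593} + \frac{27507}{41102} = - \frac{24301097859}{599801486}$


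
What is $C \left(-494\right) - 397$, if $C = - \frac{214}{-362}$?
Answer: $- \frac{124715}{181} \approx -689.03$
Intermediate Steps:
$C = \frac{107}{181}$ ($C = \left(-214\right) \left(- \frac{1}{362}\right) = \frac{107}{181} \approx 0.59116$)
$C \left(-494\right) - 397 = \frac{107}{181} \left(-494\right) - 397 = - \frac{52858}{181} - 397 = - \frac{124715}{181}$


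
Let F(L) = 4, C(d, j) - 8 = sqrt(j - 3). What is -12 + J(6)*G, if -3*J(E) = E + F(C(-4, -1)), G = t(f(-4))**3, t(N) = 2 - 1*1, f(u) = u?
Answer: -46/3 ≈ -15.333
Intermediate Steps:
C(d, j) = 8 + sqrt(-3 + j) (C(d, j) = 8 + sqrt(j - 3) = 8 + sqrt(-3 + j))
t(N) = 1 (t(N) = 2 - 1 = 1)
G = 1 (G = 1**3 = 1)
J(E) = -4/3 - E/3 (J(E) = -(E + 4)/3 = -(4 + E)/3 = -4/3 - E/3)
-12 + J(6)*G = -12 + (-4/3 - 1/3*6)*1 = -12 + (-4/3 - 2)*1 = -12 - 10/3*1 = -12 - 10/3 = -46/3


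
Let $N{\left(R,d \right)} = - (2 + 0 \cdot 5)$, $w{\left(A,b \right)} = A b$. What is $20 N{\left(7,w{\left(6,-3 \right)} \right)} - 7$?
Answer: $-47$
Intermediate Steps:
$N{\left(R,d \right)} = -2$ ($N{\left(R,d \right)} = - (2 + 0) = \left(-1\right) 2 = -2$)
$20 N{\left(7,w{\left(6,-3 \right)} \right)} - 7 = 20 \left(-2\right) - 7 = -40 - 7 = -47$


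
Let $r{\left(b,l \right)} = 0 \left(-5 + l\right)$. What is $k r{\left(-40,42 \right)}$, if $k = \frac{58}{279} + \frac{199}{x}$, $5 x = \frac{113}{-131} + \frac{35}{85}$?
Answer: $0$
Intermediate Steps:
$x = - \frac{1004}{11135}$ ($x = \frac{\frac{113}{-131} + \frac{35}{85}}{5} = \frac{113 \left(- \frac{1}{131}\right) + 35 \cdot \frac{1}{85}}{5} = \frac{- \frac{113}{131} + \frac{7}{17}}{5} = \frac{1}{5} \left(- \frac{1004}{2227}\right) = - \frac{1004}{11135} \approx -0.090166$)
$k = - \frac{618168103}{280116}$ ($k = \frac{58}{279} + \frac{199}{- \frac{1004}{11135}} = 58 \cdot \frac{1}{279} + 199 \left(- \frac{11135}{1004}\right) = \frac{58}{279} - \frac{2215865}{1004} = - \frac{618168103}{280116} \approx -2206.8$)
$r{\left(b,l \right)} = 0$
$k r{\left(-40,42 \right)} = \left(- \frac{618168103}{280116}\right) 0 = 0$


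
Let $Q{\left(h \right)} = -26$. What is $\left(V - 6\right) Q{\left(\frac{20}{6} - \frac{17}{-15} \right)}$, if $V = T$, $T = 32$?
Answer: $-676$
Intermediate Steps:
$V = 32$
$\left(V - 6\right) Q{\left(\frac{20}{6} - \frac{17}{-15} \right)} = \left(32 - 6\right) \left(-26\right) = 26 \left(-26\right) = -676$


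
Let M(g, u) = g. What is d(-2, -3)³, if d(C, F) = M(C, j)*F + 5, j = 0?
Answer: 1331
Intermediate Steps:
d(C, F) = 5 + C*F (d(C, F) = C*F + 5 = 5 + C*F)
d(-2, -3)³ = (5 - 2*(-3))³ = (5 + 6)³ = 11³ = 1331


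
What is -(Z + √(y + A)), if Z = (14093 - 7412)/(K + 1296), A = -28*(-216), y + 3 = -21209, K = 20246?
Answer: -6681/21542 - 2*I*√3791 ≈ -0.31014 - 123.14*I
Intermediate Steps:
y = -21212 (y = -3 - 21209 = -21212)
A = 6048
Z = 6681/21542 (Z = (14093 - 7412)/(20246 + 1296) = 6681/21542 ≈ 0.31014)
-(Z + √(y + A)) = -(6681/21542 + √(-21212 + 6048)) = -(6681/21542 + √(-15164)) = -(6681/21542 + 2*I*√3791) = -6681/21542 - 2*I*√3791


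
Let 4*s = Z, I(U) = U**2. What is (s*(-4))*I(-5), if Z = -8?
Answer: 200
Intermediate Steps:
s = -2 (s = (1/4)*(-8) = -2)
(s*(-4))*I(-5) = -2*(-4)*(-5)**2 = 8*25 = 200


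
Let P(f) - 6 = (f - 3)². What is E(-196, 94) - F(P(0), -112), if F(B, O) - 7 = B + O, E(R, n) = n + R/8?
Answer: 319/2 ≈ 159.50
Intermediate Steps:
P(f) = 6 + (-3 + f)² (P(f) = 6 + (f - 3)² = 6 + (-3 + f)²)
E(R, n) = n + R/8
F(B, O) = 7 + B + O (F(B, O) = 7 + (B + O) = 7 + B + O)
E(-196, 94) - F(P(0), -112) = (94 + (⅛)*(-196)) - (7 + (6 + (-3 + 0)²) - 112) = (94 - 49/2) - (7 + (6 + (-3)²) - 112) = 139/2 - (7 + (6 + 9) - 112) = 139/2 - (7 + 15 - 112) = 139/2 - 1*(-90) = 139/2 + 90 = 319/2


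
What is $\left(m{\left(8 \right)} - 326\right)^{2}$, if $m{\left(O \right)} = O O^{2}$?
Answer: $34596$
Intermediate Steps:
$m{\left(O \right)} = O^{3}$
$\left(m{\left(8 \right)} - 326\right)^{2} = \left(8^{3} - 326\right)^{2} = \left(512 - 326\right)^{2} = 186^{2} = 34596$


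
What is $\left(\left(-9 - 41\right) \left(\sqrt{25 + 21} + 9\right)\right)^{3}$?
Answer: $-246375000 - 36125000 \sqrt{46} \approx -4.9139 \cdot 10^{8}$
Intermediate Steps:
$\left(\left(-9 - 41\right) \left(\sqrt{25 + 21} + 9\right)\right)^{3} = \left(- 50 \left(\sqrt{46} + 9\right)\right)^{3} = \left(- 50 \left(9 + \sqrt{46}\right)\right)^{3} = \left(-450 - 50 \sqrt{46}\right)^{3}$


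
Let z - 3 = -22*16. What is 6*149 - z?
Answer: 1243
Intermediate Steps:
z = -349 (z = 3 - 22*16 = 3 - 352 = -349)
6*149 - z = 6*149 - 1*(-349) = 894 + 349 = 1243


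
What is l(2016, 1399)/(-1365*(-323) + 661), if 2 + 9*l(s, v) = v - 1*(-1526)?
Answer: 2923/3974004 ≈ 0.00073553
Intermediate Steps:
l(s, v) = 508/3 + v/9 (l(s, v) = -2/9 + (v - 1*(-1526))/9 = -2/9 + (v + 1526)/9 = -2/9 + (1526 + v)/9 = -2/9 + (1526/9 + v/9) = 508/3 + v/9)
l(2016, 1399)/(-1365*(-323) + 661) = (508/3 + (1/9)*1399)/(-1365*(-323) + 661) = (508/3 + 1399/9)/(440895 + 661) = (2923/9)/441556 = (2923/9)*(1/441556) = 2923/3974004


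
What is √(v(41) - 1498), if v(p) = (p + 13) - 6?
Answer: 5*I*√58 ≈ 38.079*I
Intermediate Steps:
v(p) = 7 + p (v(p) = (13 + p) - 6 = 7 + p)
√(v(41) - 1498) = √((7 + 41) - 1498) = √(48 - 1498) = √(-1450) = 5*I*√58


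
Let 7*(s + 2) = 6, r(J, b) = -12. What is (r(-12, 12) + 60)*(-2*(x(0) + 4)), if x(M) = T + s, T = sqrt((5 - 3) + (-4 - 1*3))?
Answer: -1920/7 - 96*I*sqrt(5) ≈ -274.29 - 214.66*I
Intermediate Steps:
s = -8/7 (s = -2 + (1/7)*6 = -2 + 6/7 = -8/7 ≈ -1.1429)
T = I*sqrt(5) (T = sqrt(2 + (-4 - 3)) = sqrt(2 - 7) = sqrt(-5) = I*sqrt(5) ≈ 2.2361*I)
x(M) = -8/7 + I*sqrt(5) (x(M) = I*sqrt(5) - 8/7 = -8/7 + I*sqrt(5))
(r(-12, 12) + 60)*(-2*(x(0) + 4)) = (-12 + 60)*(-2*((-8/7 + I*sqrt(5)) + 4)) = 48*(-2*(20/7 + I*sqrt(5))) = 48*(-40/7 - 2*I*sqrt(5)) = -1920/7 - 96*I*sqrt(5)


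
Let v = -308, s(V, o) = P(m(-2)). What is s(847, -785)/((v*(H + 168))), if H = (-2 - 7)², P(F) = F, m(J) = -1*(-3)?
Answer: -1/25564 ≈ -3.9118e-5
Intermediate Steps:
m(J) = 3
s(V, o) = 3
H = 81 (H = (-9)² = 81)
s(847, -785)/((v*(H + 168))) = 3/((-308*(81 + 168))) = 3/((-308*249)) = 3/(-76692) = 3*(-1/76692) = -1/25564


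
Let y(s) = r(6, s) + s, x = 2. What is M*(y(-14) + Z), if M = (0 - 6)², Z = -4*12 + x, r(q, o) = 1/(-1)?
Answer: -2196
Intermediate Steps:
r(q, o) = -1
Z = -46 (Z = -4*12 + 2 = -48 + 2 = -46)
M = 36 (M = (-6)² = 36)
y(s) = -1 + s
M*(y(-14) + Z) = 36*((-1 - 14) - 46) = 36*(-15 - 46) = 36*(-61) = -2196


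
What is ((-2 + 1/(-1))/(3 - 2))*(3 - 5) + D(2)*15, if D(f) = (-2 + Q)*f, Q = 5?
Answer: 96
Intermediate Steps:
D(f) = 3*f (D(f) = (-2 + 5)*f = 3*f)
((-2 + 1/(-1))/(3 - 2))*(3 - 5) + D(2)*15 = ((-2 + 1/(-1))/(3 - 2))*(3 - 5) + (3*2)*15 = ((-2 - 1)/1)*(-2) + 6*15 = -3*1*(-2) + 90 = -3*(-2) + 90 = 6 + 90 = 96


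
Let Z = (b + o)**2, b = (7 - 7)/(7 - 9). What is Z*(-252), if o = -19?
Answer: -90972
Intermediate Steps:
b = 0 (b = 0/(-2) = 0*(-1/2) = 0)
Z = 361 (Z = (0 - 19)**2 = (-19)**2 = 361)
Z*(-252) = 361*(-252) = -90972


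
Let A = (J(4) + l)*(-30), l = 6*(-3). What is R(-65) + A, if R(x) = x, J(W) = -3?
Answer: 565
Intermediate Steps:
l = -18
A = 630 (A = (-3 - 18)*(-30) = -21*(-30) = 630)
R(-65) + A = -65 + 630 = 565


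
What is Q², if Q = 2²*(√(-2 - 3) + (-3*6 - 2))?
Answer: 6320 - 640*I*√5 ≈ 6320.0 - 1431.1*I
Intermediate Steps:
Q = -80 + 4*I*√5 (Q = 4*(√(-5) + (-18 - 2)) = 4*(I*√5 - 20) = 4*(-20 + I*√5) = -80 + 4*I*√5 ≈ -80.0 + 8.9443*I)
Q² = (-80 + 4*I*√5)²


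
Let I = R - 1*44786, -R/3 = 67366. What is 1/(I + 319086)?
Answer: 1/72202 ≈ 1.3850e-5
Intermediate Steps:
R = -202098 (R = -3*67366 = -202098)
I = -246884 (I = -202098 - 1*44786 = -202098 - 44786 = -246884)
1/(I + 319086) = 1/(-246884 + 319086) = 1/72202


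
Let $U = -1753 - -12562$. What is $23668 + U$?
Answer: $34477$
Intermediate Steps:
$U = 10809$ ($U = -1753 + 12562 = 10809$)
$23668 + U = 23668 + 10809 = 34477$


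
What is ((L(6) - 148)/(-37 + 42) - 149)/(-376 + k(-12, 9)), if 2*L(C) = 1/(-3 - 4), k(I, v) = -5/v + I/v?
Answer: 112527/238070 ≈ 0.47266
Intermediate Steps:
L(C) = -1/14 (L(C) = 1/(2*(-3 - 4)) = (½)/(-7) = (½)*(-⅐) = -1/14)
((L(6) - 148)/(-37 + 42) - 149)/(-376 + k(-12, 9)) = ((-1/14 - 148)/(-37 + 42) - 149)/(-376 + (-5 - 12)/9) = (-2073/14/5 - 149)/(-376 + (⅑)*(-17)) = (-2073/14*⅕ - 149)/(-376 - 17/9) = (-2073/70 - 149)/(-3401/9) = -12503/70*(-9/3401) = 112527/238070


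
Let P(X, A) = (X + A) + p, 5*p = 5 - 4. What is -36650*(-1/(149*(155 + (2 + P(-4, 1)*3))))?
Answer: 183250/110707 ≈ 1.6553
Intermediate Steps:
p = 1/5 (p = (5 - 4)/5 = (1/5)*1 = 1/5 ≈ 0.20000)
P(X, A) = 1/5 + A + X (P(X, A) = (X + A) + 1/5 = (A + X) + 1/5 = 1/5 + A + X)
-36650*(-1/(149*(155 + (2 + P(-4, 1)*3)))) = -36650*(-1/(149*(155 + (2 + (1/5 + 1 - 4)*3)))) = -36650*(-1/(149*(155 + (2 - 14/5*3)))) = -36650*(-1/(149*(155 + (2 - 42/5)))) = -36650*(-1/(149*(155 - 32/5))) = -36650/((743/5)*(-149)) = -36650/(-110707/5) = -36650*(-5/110707) = 183250/110707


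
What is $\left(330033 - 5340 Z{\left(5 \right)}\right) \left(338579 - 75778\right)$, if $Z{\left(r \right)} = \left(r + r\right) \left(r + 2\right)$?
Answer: $-11502011367$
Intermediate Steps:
$Z{\left(r \right)} = 2 r \left(2 + r\right)$
$\left(330033 - 5340 Z{\left(5 \right)}\right) \left(338579 - 75778\right) = \left(330033 - 5340 \cdot 2 \cdot 5 \left(2 + 5\right)\right) \left(338579 - 75778\right) = \left(330033 - 5340 \cdot 2 \cdot 5 \cdot 7\right) 262801 = \left(330033 - 373800\right) 262801 = \left(-43767\right) 262801 = -11502011367$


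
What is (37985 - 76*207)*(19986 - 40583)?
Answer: -458345041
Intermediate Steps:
(37985 - 76*207)*(19986 - 40583) = (37985 - 15732)*(-20597) = 22253*(-20597) = -458345041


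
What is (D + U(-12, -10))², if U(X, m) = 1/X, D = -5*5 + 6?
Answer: 52441/144 ≈ 364.17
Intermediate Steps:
D = -19 (D = -25 + 6 = -19)
(D + U(-12, -10))² = (-19 + 1/(-12))² = (-19 - 1/12)² = (-229/12)² = 52441/144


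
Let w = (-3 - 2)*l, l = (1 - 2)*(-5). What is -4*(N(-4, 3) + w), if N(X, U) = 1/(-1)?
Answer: 104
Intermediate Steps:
l = 5 (l = -1*(-5) = 5)
N(X, U) = -1
w = -25 (w = (-3 - 2)*5 = -5*5 = -25)
-4*(N(-4, 3) + w) = -4*(-1 - 25) = -4*(-26) = 104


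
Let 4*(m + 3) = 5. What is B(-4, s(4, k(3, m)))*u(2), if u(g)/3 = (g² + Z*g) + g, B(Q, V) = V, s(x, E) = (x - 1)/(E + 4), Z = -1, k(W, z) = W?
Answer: 36/7 ≈ 5.1429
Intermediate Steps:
m = -7/4 (m = -3 + (¼)*5 = -3 + 5/4 = -7/4 ≈ -1.7500)
s(x, E) = (-1 + x)/(4 + E)
u(g) = 3*g² (u(g) = 3*((g² - g) + g) = 3*g²)
B(-4, s(4, k(3, m)))*u(2) = ((-1 + 4)/(4 + 3))*(3*2²) = (3/7)*(3*4) = ((⅐)*3)*12 = (3/7)*12 = 36/7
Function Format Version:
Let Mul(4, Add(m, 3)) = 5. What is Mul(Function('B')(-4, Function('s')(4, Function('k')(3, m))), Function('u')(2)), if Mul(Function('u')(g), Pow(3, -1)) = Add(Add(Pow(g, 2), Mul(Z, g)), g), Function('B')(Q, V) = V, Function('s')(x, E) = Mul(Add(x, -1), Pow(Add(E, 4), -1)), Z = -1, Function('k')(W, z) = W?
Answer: Rational(36, 7) ≈ 5.1429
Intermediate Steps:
m = Rational(-7, 4) (m = Add(-3, Mul(Rational(1, 4), 5)) = Add(-3, Rational(5, 4)) = Rational(-7, 4) ≈ -1.7500)
Function('s')(x, E) = Mul(Pow(Add(4, E), -1), Add(-1, x)) (Function('s')(x, E) = Mul(Add(-1, x), Pow(Add(4, E), -1)) = Mul(Pow(Add(4, E), -1), Add(-1, x)))
Function('u')(g) = Mul(3, Pow(g, 2)) (Function('u')(g) = Mul(3, Add(Add(Pow(g, 2), Mul(-1, g)), g)) = Mul(3, Pow(g, 2)))
Mul(Function('B')(-4, Function('s')(4, Function('k')(3, m))), Function('u')(2)) = Mul(Mul(Pow(Add(4, 3), -1), Add(-1, 4)), Mul(3, Pow(2, 2))) = Mul(Mul(Pow(7, -1), 3), Mul(3, 4)) = Mul(Mul(Rational(1, 7), 3), 12) = Mul(Rational(3, 7), 12) = Rational(36, 7)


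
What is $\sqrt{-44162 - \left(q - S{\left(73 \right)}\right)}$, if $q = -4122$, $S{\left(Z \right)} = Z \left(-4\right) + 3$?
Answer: $3 i \sqrt{4481} \approx 200.82 i$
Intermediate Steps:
$S{\left(Z \right)} = 3 - 4 Z$ ($S{\left(Z \right)} = - 4 Z + 3 = 3 - 4 Z$)
$\sqrt{-44162 - \left(q - S{\left(73 \right)}\right)} = \sqrt{-44162 + \left(\left(3 - 292\right) - -4122\right)} = \sqrt{-44162 + \left(\left(3 - 292\right) + 4122\right)} = \sqrt{-44162 + \left(-289 + 4122\right)} = \sqrt{-44162 + 3833} = \sqrt{-40329} = 3 i \sqrt{4481}$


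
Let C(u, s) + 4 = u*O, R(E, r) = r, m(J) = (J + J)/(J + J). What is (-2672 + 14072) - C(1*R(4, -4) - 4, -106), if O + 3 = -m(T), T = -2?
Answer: 11372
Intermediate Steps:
m(J) = 1 (m(J) = (2*J)/((2*J)) = (2*J)*(1/(2*J)) = 1)
O = -4 (O = -3 - 1*1 = -3 - 1 = -4)
C(u, s) = -4 - 4*u (C(u, s) = -4 + u*(-4) = -4 - 4*u)
(-2672 + 14072) - C(1*R(4, -4) - 4, -106) = (-2672 + 14072) - (-4 - 4*(1*(-4) - 4)) = 11400 - (-4 - 4*(-4 - 4)) = 11400 - (-4 - 4*(-8)) = 11400 - (-4 + 32) = 11400 - 1*28 = 11400 - 28 = 11372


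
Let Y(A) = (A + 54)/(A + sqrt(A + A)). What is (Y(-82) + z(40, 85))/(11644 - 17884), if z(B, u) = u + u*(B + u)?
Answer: -32131/18720 - I*sqrt(41)/767520 ≈ -1.7164 - 8.3426e-6*I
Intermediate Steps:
Y(A) = (54 + A)/(A + sqrt(2)*sqrt(A)) (Y(A) = (54 + A)/(A + sqrt(2*A)) = (54 + A)/(A + sqrt(2)*sqrt(A)))
(Y(-82) + z(40, 85))/(11644 - 17884) = ((54 - 82)/(-82 + sqrt(2)*sqrt(-82)) + 85*(1 + 40 + 85))/(11644 - 17884) = (-28/(-82 + sqrt(2)*(I*sqrt(82))) + 85*126)/(-6240) = (-28/(-82 + 2*I*sqrt(41)) + 10710)*(-1/6240) = (10710 - 28/(-82 + 2*I*sqrt(41)))*(-1/6240) = -357/208 + 7/(1560*(-82 + 2*I*sqrt(41)))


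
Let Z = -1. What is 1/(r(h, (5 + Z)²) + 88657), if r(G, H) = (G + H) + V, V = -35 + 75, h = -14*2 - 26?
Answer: 1/88659 ≈ 1.1279e-5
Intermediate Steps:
h = -54 (h = -28 - 26 = -54)
V = 40
r(G, H) = 40 + G + H (r(G, H) = (G + H) + 40 = 40 + G + H)
1/(r(h, (5 + Z)²) + 88657) = 1/((40 - 54 + (5 - 1)²) + 88657) = 1/((40 - 54 + 4²) + 88657) = 1/((40 - 54 + 16) + 88657) = 1/(2 + 88657) = 1/88659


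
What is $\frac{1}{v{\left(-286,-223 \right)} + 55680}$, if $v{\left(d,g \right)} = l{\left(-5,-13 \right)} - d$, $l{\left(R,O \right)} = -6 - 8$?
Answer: $\frac{1}{55952} \approx 1.7872 \cdot 10^{-5}$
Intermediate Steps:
$l{\left(R,O \right)} = -14$
$v{\left(d,g \right)} = -14 - d$
$\frac{1}{v{\left(-286,-223 \right)} + 55680} = \frac{1}{\left(-14 - -286\right) + 55680} = \frac{1}{\left(-14 + 286\right) + 55680} = \frac{1}{272 + 55680} = \frac{1}{55952}$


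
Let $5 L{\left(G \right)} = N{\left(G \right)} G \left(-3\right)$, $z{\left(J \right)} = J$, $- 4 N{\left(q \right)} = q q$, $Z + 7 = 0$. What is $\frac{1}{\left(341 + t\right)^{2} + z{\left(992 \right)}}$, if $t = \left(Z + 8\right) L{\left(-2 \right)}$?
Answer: $\frac{25}{2911401} \approx 8.5869 \cdot 10^{-6}$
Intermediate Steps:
$Z = -7$ ($Z = -7 + 0 = -7$)
$N{\left(q \right)} = - \frac{q^{2}}{4}$ ($N{\left(q \right)} = - \frac{q q}{4} = - \frac{q^{2}}{4}$)
$L{\left(G \right)} = \frac{3 G^{3}}{20}$ ($L{\left(G \right)} = \frac{- \frac{G^{2}}{4} G \left(-3\right)}{5} = \frac{- \frac{G^{3}}{4} \left(-3\right)}{5} = \frac{\frac{3}{4} G^{3}}{5} = \frac{3 G^{3}}{20}$)
$t = - \frac{6}{5}$ ($t = \left(-7 + 8\right) \frac{3 \left(-2\right)^{3}}{20} = 1 \cdot \frac{3}{20} \left(-8\right) = 1 \left(- \frac{6}{5}\right) = - \frac{6}{5} \approx -1.2$)
$\frac{1}{\left(341 + t\right)^{2} + z{\left(992 \right)}} = \frac{1}{\left(341 - \frac{6}{5}\right)^{2} + 992} = \frac{1}{\left(\frac{1699}{5}\right)^{2} + 992} = \frac{1}{\frac{2886601}{25} + 992} = \frac{1}{\frac{2911401}{25}} = \frac{25}{2911401}$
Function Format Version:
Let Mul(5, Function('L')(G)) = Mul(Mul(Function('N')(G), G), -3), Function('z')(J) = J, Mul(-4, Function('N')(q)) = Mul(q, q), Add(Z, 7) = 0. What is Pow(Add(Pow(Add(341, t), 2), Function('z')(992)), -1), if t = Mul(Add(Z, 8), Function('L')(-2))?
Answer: Rational(25, 2911401) ≈ 8.5869e-6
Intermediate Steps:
Z = -7 (Z = Add(-7, 0) = -7)
Function('N')(q) = Mul(Rational(-1, 4), Pow(q, 2)) (Function('N')(q) = Mul(Rational(-1, 4), Mul(q, q)) = Mul(Rational(-1, 4), Pow(q, 2)))
Function('L')(G) = Mul(Rational(3, 20), Pow(G, 3)) (Function('L')(G) = Mul(Rational(1, 5), Mul(Mul(Mul(Rational(-1, 4), Pow(G, 2)), G), -3)) = Mul(Rational(1, 5), Mul(Mul(Rational(-1, 4), Pow(G, 3)), -3)) = Mul(Rational(1, 5), Mul(Rational(3, 4), Pow(G, 3))) = Mul(Rational(3, 20), Pow(G, 3)))
t = Rational(-6, 5) (t = Mul(Add(-7, 8), Mul(Rational(3, 20), Pow(-2, 3))) = Mul(1, Mul(Rational(3, 20), -8)) = Mul(1, Rational(-6, 5)) = Rational(-6, 5) ≈ -1.2000)
Pow(Add(Pow(Add(341, t), 2), Function('z')(992)), -1) = Pow(Add(Pow(Add(341, Rational(-6, 5)), 2), 992), -1) = Pow(Add(Pow(Rational(1699, 5), 2), 992), -1) = Pow(Add(Rational(2886601, 25), 992), -1) = Pow(Rational(2911401, 25), -1) = Rational(25, 2911401)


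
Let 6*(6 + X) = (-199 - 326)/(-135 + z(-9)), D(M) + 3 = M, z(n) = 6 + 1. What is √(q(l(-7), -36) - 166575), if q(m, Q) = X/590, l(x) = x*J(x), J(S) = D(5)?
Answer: I*√14844098722990/9440 ≈ 408.14*I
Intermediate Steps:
z(n) = 7
D(M) = -3 + M
J(S) = 2 (J(S) = -3 + 5 = 2)
X = -1361/256 (X = -6 + ((-199 - 326)/(-135 + 7))/6 = -6 + (-525/(-128))/6 = -6 + (-525*(-1/128))/6 = -6 + (⅙)*(525/128) = -6 + 175/256 = -1361/256 ≈ -5.3164)
l(x) = 2*x (l(x) = x*2 = 2*x)
q(m, Q) = -1361/151040 (q(m, Q) = -1361/256/590 = -1361/256*1/590 = -1361/151040)
√(q(l(-7), -36) - 166575) = √(-1361/151040 - 166575) = √(-25159489361/151040) = I*√14844098722990/9440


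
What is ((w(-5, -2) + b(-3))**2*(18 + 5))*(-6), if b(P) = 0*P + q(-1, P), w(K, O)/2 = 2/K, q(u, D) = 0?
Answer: -2208/25 ≈ -88.320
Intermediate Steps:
w(K, O) = 4/K (w(K, O) = 2*(2/K) = 4/K)
b(P) = 0 (b(P) = 0*P + 0 = 0 + 0 = 0)
((w(-5, -2) + b(-3))**2*(18 + 5))*(-6) = ((4/(-5) + 0)**2*(18 + 5))*(-6) = ((4*(-1/5) + 0)**2*23)*(-6) = ((-4/5 + 0)**2*23)*(-6) = ((-4/5)**2*23)*(-6) = ((16/25)*23)*(-6) = (368/25)*(-6) = -2208/25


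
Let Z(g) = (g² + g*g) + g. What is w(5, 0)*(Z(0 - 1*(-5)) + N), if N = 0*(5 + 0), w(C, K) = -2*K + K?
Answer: 0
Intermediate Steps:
Z(g) = g + 2*g² (Z(g) = (g² + g²) + g = 2*g² + g = g + 2*g²)
w(C, K) = -K
N = 0 (N = 0*5 = 0)
w(5, 0)*(Z(0 - 1*(-5)) + N) = (-1*0)*((0 - 1*(-5))*(1 + 2*(0 - 1*(-5))) + 0) = 0*((0 + 5)*(1 + 2*(0 + 5)) + 0) = 0*(5*(1 + 2*5) + 0) = 0*(5*(1 + 10) + 0) = 0*(5*11 + 0) = 0*(55 + 0) = 0*55 = 0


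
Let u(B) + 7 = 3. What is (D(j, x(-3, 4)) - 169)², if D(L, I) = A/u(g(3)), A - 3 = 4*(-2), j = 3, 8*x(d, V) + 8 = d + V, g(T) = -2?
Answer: 450241/16 ≈ 28140.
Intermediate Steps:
x(d, V) = -1 + V/8 + d/8 (x(d, V) = -1 + (d + V)/8 = -1 + (V + d)/8 = -1 + (V/8 + d/8) = -1 + V/8 + d/8)
u(B) = -4 (u(B) = -7 + 3 = -4)
A = -5 (A = 3 + 4*(-2) = 3 - 8 = -5)
D(L, I) = 5/4 (D(L, I) = -5/(-4) = -5*(-¼) = 5/4)
(D(j, x(-3, 4)) - 169)² = (5/4 - 169)² = (-671/4)² = 450241/16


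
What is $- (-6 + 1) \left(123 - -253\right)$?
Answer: $1880$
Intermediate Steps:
$- (-6 + 1) \left(123 - -253\right) = \left(-1\right) \left(-5\right) \left(123 + 253\right) = 5 \cdot 376 = 1880$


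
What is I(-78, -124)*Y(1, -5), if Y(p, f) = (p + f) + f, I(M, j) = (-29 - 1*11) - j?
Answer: -756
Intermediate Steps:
I(M, j) = -40 - j (I(M, j) = (-29 - 11) - j = -40 - j)
Y(p, f) = p + 2*f (Y(p, f) = (f + p) + f = p + 2*f)
I(-78, -124)*Y(1, -5) = (-40 - 1*(-124))*(1 + 2*(-5)) = (-40 + 124)*(1 - 10) = 84*(-9) = -756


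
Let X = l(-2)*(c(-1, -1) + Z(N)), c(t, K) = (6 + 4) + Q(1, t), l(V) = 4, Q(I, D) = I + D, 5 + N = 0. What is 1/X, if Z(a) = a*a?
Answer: 1/140 ≈ 0.0071429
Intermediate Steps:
N = -5 (N = -5 + 0 = -5)
Z(a) = a**2
Q(I, D) = D + I
c(t, K) = 11 + t (c(t, K) = (6 + 4) + (t + 1) = 10 + (1 + t) = 11 + t)
X = 140 (X = 4*((11 - 1) + (-5)**2) = 4*(10 + 25) = 4*35 = 140)
1/X = 1/140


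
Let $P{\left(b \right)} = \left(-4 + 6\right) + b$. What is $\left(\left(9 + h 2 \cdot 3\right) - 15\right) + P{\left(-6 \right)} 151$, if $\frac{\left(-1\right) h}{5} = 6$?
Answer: $-790$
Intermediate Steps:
$h = -30$ ($h = \left(-5\right) 6 = -30$)
$P{\left(b \right)} = 2 + b$
$\left(\left(9 + h 2 \cdot 3\right) - 15\right) + P{\left(-6 \right)} 151 = \left(\left(9 + \left(-30\right) 2 \cdot 3\right) - 15\right) + \left(2 - 6\right) 151 = \left(\left(9 - 180\right) - 15\right) - 604 = \left(-171 - 15\right) - 604 = -186 - 604 = -790$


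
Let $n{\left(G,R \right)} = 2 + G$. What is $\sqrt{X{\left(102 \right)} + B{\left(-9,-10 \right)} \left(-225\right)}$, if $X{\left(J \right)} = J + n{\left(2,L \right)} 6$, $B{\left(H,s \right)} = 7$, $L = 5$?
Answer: $3 i \sqrt{161} \approx 38.066 i$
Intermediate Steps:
$X{\left(J \right)} = 24 + J$ ($X{\left(J \right)} = J + \left(2 + 2\right) 6 = J + 4 \cdot 6 = J + 24 = 24 + J$)
$\sqrt{X{\left(102 \right)} + B{\left(-9,-10 \right)} \left(-225\right)} = \sqrt{\left(24 + 102\right) + 7 \left(-225\right)} = \sqrt{126 - 1575} = \sqrt{-1449} = 3 i \sqrt{161}$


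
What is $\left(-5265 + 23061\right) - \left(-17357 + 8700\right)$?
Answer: $26453$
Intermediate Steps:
$\left(-5265 + 23061\right) - \left(-17357 + 8700\right) = 17796 - -8657 = 17796 + 8657 = 26453$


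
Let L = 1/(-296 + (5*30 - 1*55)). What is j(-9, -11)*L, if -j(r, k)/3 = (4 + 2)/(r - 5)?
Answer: -3/469 ≈ -0.0063966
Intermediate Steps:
j(r, k) = -18/(-5 + r) (j(r, k) = -3*(4 + 2)/(r - 5) = -18/(-5 + r))
L = -1/201 (L = 1/(-296 + (150 - 55)) = 1/(-296 + 95) = 1/(-201) = -1/201 ≈ -0.0049751)
j(-9, -11)*L = -18/(-5 - 9)*(-1/201) = -18/(-14)*(-1/201) = -18*(-1/14)*(-1/201) = (9/7)*(-1/201) = -3/469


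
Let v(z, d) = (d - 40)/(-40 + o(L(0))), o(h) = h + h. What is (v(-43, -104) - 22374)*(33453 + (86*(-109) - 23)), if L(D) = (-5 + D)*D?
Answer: -2690711712/5 ≈ -5.3814e+8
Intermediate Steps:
L(D) = D*(-5 + D)
o(h) = 2*h
v(z, d) = 1 - d/40 (v(z, d) = (d - 40)/(-40 + 2*(0*(-5 + 0))) = (-40 + d)/(-40 + 2*(0*(-5))) = (-40 + d)/(-40 + 2*0) = (-40 + d)/(-40 + 0) = (-40 + d)/(-40) = (-40 + d)*(-1/40) = 1 - d/40)
(v(-43, -104) - 22374)*(33453 + (86*(-109) - 23)) = ((1 - 1/40*(-104)) - 22374)*(33453 + (86*(-109) - 23)) = ((1 + 13/5) - 22374)*(33453 + (-9374 - 23)) = (18/5 - 22374)*(33453 - 9397) = -111852/5*24056 = -2690711712/5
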